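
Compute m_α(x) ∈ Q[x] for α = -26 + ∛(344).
m_α(x) = x^3 + 78x^2 + 2028x + 17232

Set β = α + 26 = ∛(344), so β^3 = 344. Then (α + 26)^3 - 344 = 0, i.e. α is a root of g(x) = (x + 26)^3 - 344 = x^3 + 78x^2 + 2028x + 17232. Since g(x) = h(x + 26) where h(x) = x^3 - 344, and h is irreducible over Q (because 344 is not a perfect cube, so h has no rational root, and a monic cubic with no rational root is irreducible), g is also irreducible (irreducibility is preserved under the substitution x → x + 26). Hence m_α(x) = x^3 + 78x^2 + 2028x + 17232.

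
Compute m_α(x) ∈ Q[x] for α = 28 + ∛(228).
m_α(x) = x^3 - 84x^2 + 2352x - 22180

Set β = α - 28 = ∛(228), so β^3 = 228. Then (α - 28)^3 - 228 = 0, i.e. α is a root of g(x) = (x - 28)^3 - 228 = x^3 - 84x^2 + 2352x - 22180. Since g(x) = h(x - 28) where h(x) = x^3 - 228, and h is irreducible over Q (because 228 is not a perfect cube, so h has no rational root, and a monic cubic with no rational root is irreducible), g is also irreducible (irreducibility is preserved under the substitution x → x - 28). Hence m_α(x) = x^3 - 84x^2 + 2352x - 22180.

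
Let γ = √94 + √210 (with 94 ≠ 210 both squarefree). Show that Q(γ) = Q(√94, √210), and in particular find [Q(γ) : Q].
[Q(γ) : Q] = 4 (equivalently, Q(γ) = Q(√94, √210))

Obviously Q(γ) ⊆ Q(√94, √210), and [Q(√94, √210):Q] = 4 (since 94, 210 are distinct squarefree integers > 1 with 19740 not a perfect square). To show equality we compute the minimal polynomial of γ. From γ = √94 + √210: γ^2 = 94 + 2√(19740) + 210 = 304 + 2√(19740), so γ^2 - 304 = 2√(19740); squaring, (γ^2 - 304)^2 = 4·19740, i.e. γ^4 - 608γ^2 + 92416 - 78960 = 0, i.e. γ^4 - 608γ^2 + 13456 = 0. So γ is a root of x^4 - 608x^2 + 13456. This polynomial is irreducible over Q: it has no rational root (each ±√94 ± √210 is irrational), and any factorization into two quadratics over Q would force √(19740) ∈ Q (pairing opposite roots) or √94, √210 ∈ Q (other pairings), all impossible. Hence [Q(γ):Q] = 4 = [Q(√94, √210):Q], so Q(γ) = Q(√94, √210).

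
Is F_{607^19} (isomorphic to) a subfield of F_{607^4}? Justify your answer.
No: F_{607^19} is not a subfield of F_{607^4}

F_{p^m} embeds in F_{p^n} iff m | n. Here 19 ∤ 4 (since 4 = 0·19 + 4 with remainder 4 ≠ 0), so F_{607^19} is not a subfield of F_{607^4}. Equivalently: if it were, the tower law would give 19 = [F_{607^19}:F_607] dividing [F_{607^4}:F_607] = 4, contradiction.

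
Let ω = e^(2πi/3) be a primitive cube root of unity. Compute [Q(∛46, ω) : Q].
[Q(∛46, ω) : Q] = 6

[Q(∛46):Q] = 3 (min poly x^3 - 46, irreducible since 46 is not a perfect cube). [Q(ω):Q] = 2 (min poly x^2 + x + 1). Since Q(∛46) ⊂ R and ω ∉ R, we have ω ∉ Q(∛46), so x^2 + x + 1 remains irreducible over Q(∛46) and [Q(∛46, ω) : Q(∛46)] = 2. By the tower law, [Q(∛46, ω) : Q] = 3 · 2 = 6. (In fact Q(∛46, ω) is the splitting field of x^3 - 46 over Q.)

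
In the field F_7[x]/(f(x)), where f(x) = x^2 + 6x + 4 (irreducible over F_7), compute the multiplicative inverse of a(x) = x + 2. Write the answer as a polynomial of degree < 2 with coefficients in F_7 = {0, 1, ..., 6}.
a(x)^(-1) ≡ 2x + 1 (mod f(x))

Since f is irreducible over F_7, F_7[x]/(f) is a field and a(x) ≠ 0 has an inverse. Apply the extended Euclidean algorithm to f(x) and a(x) in F_7[x]: f(x) = (x + 4)·a(x) + (3). The last nonzero remainder is the constant 3 = gcd(f, a) in F_7. Back-substituting through the division chain expresses 3 = s(x)·a(x) + t(x)·f(x) with s(x) ≡ 6x + 3 (mod f), so (6x + 3)·a(x) ≡ 3 (mod f). Multiplying by 3^(-1) ≡ 5 in F_7 gives a(x)^(-1) ≡ 5·(6x + 3) ≡ 2x + 1 (mod f). Check: (x + 2)·(2x + 1) = 2x^2 + 5x + 2 ≡ 1 (mod x^2 + 6x + 4).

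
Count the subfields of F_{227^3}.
F_{227^3} has 2 subfields

The subfields of F_{p^n} are exactly the fields F_{p^d} for d | n (each is the fixed field of the unique index-d subgroup of Gal(F_{p^n}/F_p) ≅ Z/nZ). The divisors of n = 3 are {1, 3}, giving 2 subfields: F_{227^1}, F_{227^3}.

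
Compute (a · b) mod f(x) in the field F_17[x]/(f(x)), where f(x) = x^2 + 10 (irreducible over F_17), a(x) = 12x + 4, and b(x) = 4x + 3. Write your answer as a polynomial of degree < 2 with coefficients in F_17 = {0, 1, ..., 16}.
a · b ≡ x + 8 (mod f(x))

Multiply in F_17[x]: a(x)·b(x) = (12x + 4)·(4x + 3) = 14x^2 + x + 12. This has degree ≥ 2, so divide by f(x) over F_17: 14x^2 + x + 12 = (14)·(x^2 + 10) + (x + 8). Hence a·b ≡ x + 8 (mod f). (F_17[x]/(f) is a field with 17^2 = 289 elements since f is irreducible of degree 2.)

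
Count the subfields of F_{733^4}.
F_{733^4} has 3 subfields

The subfields of F_{p^n} are exactly the fields F_{p^d} for d | n (each is the fixed field of the unique index-d subgroup of Gal(F_{p^n}/F_p) ≅ Z/nZ). The divisors of n = 4 are {1, 2, 4}, giving 3 subfields: F_{733^1}, F_{733^2}, F_{733^4}.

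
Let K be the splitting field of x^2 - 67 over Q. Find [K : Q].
[K : Q] = 2

f(x) = x^2 - 67 factors as (x - √67)(x + √67). The splitting field is K = Q(√67). Since 67 is squarefree and > 1, it is not a perfect square, so x^2 - 67 is irreducible over Q and [Q(√67) : Q] = 2. Hence [K : Q] = 2.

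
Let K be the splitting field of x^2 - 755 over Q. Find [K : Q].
[K : Q] = 2

f(x) = x^2 - 755 factors as (x - √755)(x + √755). The splitting field is K = Q(√755). Since 755 is squarefree and > 1, it is not a perfect square, so x^2 - 755 is irreducible over Q and [Q(√755) : Q] = 2. Hence [K : Q] = 2.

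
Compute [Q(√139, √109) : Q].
[Q(√139, √109) : Q] = 4

[Q(√139):Q] = 2 (min poly x^2 - 139, irreducible since 139 is squarefree > 1). For the top step, suppose √109 ∈ Q(√139), say √109 = c + d√139 with c, d ∈ Q. Squaring: 109 = c^2 + 139d^2 + 2cd√139. Since √139 ∉ Q this forces 2cd = 0. If d = 0 then √109 = c ∈ Q, contradicting 109 squarefree > 1. If c = 0 then 109 = 139d^2, so 139·109 = (139d)^2 is a perfect square in Q — but 139·109 = 15151 is not a perfect square (since 139 and 109 are distinct squarefree integers). Contradiction. Hence √109 ∉ Q(√139), so x^2 - 109 stays irreducible over Q(√139) and [Q(√139, √109) : Q(√139)] = 2. By the tower law, [Q(√139, √109) : Q] = 2 · 2 = 4.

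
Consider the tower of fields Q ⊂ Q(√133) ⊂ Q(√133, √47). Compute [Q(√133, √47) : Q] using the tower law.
[Q(√133, √47) : Q] = 4

[Q(√133):Q] = 2 (min poly x^2 - 133, irreducible since 133 is squarefree > 1). For the top step, suppose √47 ∈ Q(√133), say √47 = c + d√133 with c, d ∈ Q. Squaring: 47 = c^2 + 133d^2 + 2cd√133. Since √133 ∉ Q this forces 2cd = 0. If d = 0 then √47 = c ∈ Q, contradicting 47 squarefree > 1. If c = 0 then 47 = 133d^2, so 133·47 = (133d)^2 is a perfect square in Q — but 133·47 = 6251 is not a perfect square (since 133 and 47 are distinct squarefree integers). Contradiction. Hence √47 ∉ Q(√133), so x^2 - 47 stays irreducible over Q(√133) and [Q(√133, √47) : Q(√133)] = 2. By the tower law, [Q(√133, √47) : Q] = 2 · 2 = 4.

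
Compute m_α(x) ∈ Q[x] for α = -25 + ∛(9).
m_α(x) = x^3 + 75x^2 + 1875x + 15616

Set β = α + 25 = ∛(9), so β^3 = 9. Then (α + 25)^3 - 9 = 0, i.e. α is a root of g(x) = (x + 25)^3 - 9 = x^3 + 75x^2 + 1875x + 15616. Since g(x) = h(x + 25) where h(x) = x^3 - 9, and h is irreducible over Q (because 9 is not a perfect cube, so h has no rational root, and a monic cubic with no rational root is irreducible), g is also irreducible (irreducibility is preserved under the substitution x → x + 25). Hence m_α(x) = x^3 + 75x^2 + 1875x + 15616.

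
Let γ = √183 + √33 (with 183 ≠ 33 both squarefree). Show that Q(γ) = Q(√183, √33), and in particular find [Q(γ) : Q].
[Q(γ) : Q] = 4 (equivalently, Q(γ) = Q(√183, √33))

Obviously Q(γ) ⊆ Q(√183, √33), and [Q(√183, √33):Q] = 4 (since 183, 33 are distinct squarefree integers > 1 with 6039 not a perfect square). To show equality we compute the minimal polynomial of γ. From γ = √183 + √33: γ^2 = 183 + 2√(6039) + 33 = 216 + 2√(6039), so γ^2 - 216 = 2√(6039); squaring, (γ^2 - 216)^2 = 4·6039, i.e. γ^4 - 432γ^2 + 46656 - 24156 = 0, i.e. γ^4 - 432γ^2 + 22500 = 0. So γ is a root of x^4 - 432x^2 + 22500. This polynomial is irreducible over Q: it has no rational root (each ±√183 ± √33 is irrational), and any factorization into two quadratics over Q would force √(6039) ∈ Q (pairing opposite roots) or √183, √33 ∈ Q (other pairings), all impossible. Hence [Q(γ):Q] = 4 = [Q(√183, √33):Q], so Q(γ) = Q(√183, √33).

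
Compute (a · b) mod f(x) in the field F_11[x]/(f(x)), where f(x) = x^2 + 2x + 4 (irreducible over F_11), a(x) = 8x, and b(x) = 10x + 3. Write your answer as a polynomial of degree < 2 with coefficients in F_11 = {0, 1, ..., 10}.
a · b ≡ 7x + 10 (mod f(x))

Multiply in F_11[x]: a(x)·b(x) = (8x)·(10x + 3) = 3x^2 + 2x. This has degree ≥ 2, so divide by f(x) over F_11: 3x^2 + 2x = (3)·(x^2 + 2x + 4) + (7x + 10). Hence a·b ≡ 7x + 10 (mod f). (F_11[x]/(f) is a field with 11^2 = 121 elements since f is irreducible of degree 2.)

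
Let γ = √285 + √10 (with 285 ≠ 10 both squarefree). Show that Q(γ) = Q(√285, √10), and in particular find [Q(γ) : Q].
[Q(γ) : Q] = 4 (equivalently, Q(γ) = Q(√285, √10))

Obviously Q(γ) ⊆ Q(√285, √10), and [Q(√285, √10):Q] = 4 (since 285, 10 are distinct squarefree integers > 1 with 2850 not a perfect square). To show equality we compute the minimal polynomial of γ. From γ = √285 + √10: γ^2 = 285 + 2√(2850) + 10 = 295 + 2√(2850), so γ^2 - 295 = 2√(2850); squaring, (γ^2 - 295)^2 = 4·2850, i.e. γ^4 - 590γ^2 + 87025 - 11400 = 0, i.e. γ^4 - 590γ^2 + 75625 = 0. So γ is a root of x^4 - 590x^2 + 75625. This polynomial is irreducible over Q: it has no rational root (each ±√285 ± √10 is irrational), and any factorization into two quadratics over Q would force √(2850) ∈ Q (pairing opposite roots) or √285, √10 ∈ Q (other pairings), all impossible. Hence [Q(γ):Q] = 4 = [Q(√285, √10):Q], so Q(γ) = Q(√285, √10).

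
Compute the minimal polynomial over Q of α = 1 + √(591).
m_α(x) = x^2 - 2x - 590

From α - 1 = √(591), squaring gives (α - 1)^2 = 591, i.e. α^2 - 2α + 1 = 591, so α^2 - 2α - 590 = 0. The discriminant of x^2 - 2x - 590 is (-2)^2 - 4·(-590) = 4 + 2360 = 2364, and 4·(591) is not a perfect square in Q since 591 is squarefree and ≠ 1. Hence x^2 - 2x - 590 is irreducible over Q and is the minimal polynomial of α.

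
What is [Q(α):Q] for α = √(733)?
[Q(α):Q] = 2

[Q(α):Q] equals the degree of the minimal polynomial of α. Here α^2 = 733 and x^2 - 733 is irreducible (d = 733 is squarefree, ≠ 1, hence not a square), so deg(m_α) = 2. Thus [Q(α):Q] = 2.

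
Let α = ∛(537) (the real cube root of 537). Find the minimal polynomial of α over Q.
m_α(x) = x^3 - 537

α satisfies α^3 = 537, so x^3 - 537 annihilates α. By the rational root test, a rational root p/q (in lowest terms) of x^3 - 537 would satisfy p^3 = 537 q^3, forcing q = 1 and p^3 = 537; but 537 is not a perfect cube, contradiction. A monic cubic over Q with no rational root is irreducible (any nontrivial factorization would include a linear factor). Hence x^3 - 537 is the minimal polynomial of α, and in particular [Q(α):Q] = 3.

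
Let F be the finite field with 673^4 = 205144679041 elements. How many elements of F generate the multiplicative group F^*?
There are φ(205144679040) = 46750040064 primitive elements

F_q^* is cyclic of order q - 1 = 205144679040. A cyclic group of order m has exactly φ(m) generators. Here m = 205144679040 = 2^7 · 3 · 5 · 7 · 337 · 45293, so the number of primitive elements is φ(205144679040) = 46750040064.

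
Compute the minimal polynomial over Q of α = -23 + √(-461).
m_α(x) = x^2 + 46x + 990

From α + 23 = √(-461), squaring gives (α + 23)^2 = -461, i.e. α^2 + 46α + 529 = -461, so α^2 + 46α + 990 = 0. The discriminant of x^2 + 46x + 990 is (46)^2 - 4·(990) = 2116 - 3960 = -1844, and 4·(-461) is not a perfect square in Q since -461 is squarefree and ≠ 1. Hence x^2 + 46x + 990 is irreducible over Q and is the minimal polynomial of α.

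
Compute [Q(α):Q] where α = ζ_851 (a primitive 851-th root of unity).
[Q(α):Q] = 792

The minimal polynomial of ζ_851 over Q is the 851-th cyclotomic polynomial Φ_851(x), which is irreducible over Q and has degree φ(851) = 792. Hence [Q(α):Q] = φ(851) = 792.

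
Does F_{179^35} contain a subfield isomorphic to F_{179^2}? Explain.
No: F_{179^2} is not a subfield of F_{179^35}

F_{p^m} embeds in F_{p^n} iff m | n. Here 2 ∤ 35 (since 35 = 17·2 + 1 with remainder 1 ≠ 0), so F_{179^2} is not a subfield of F_{179^35}. Equivalently: if it were, the tower law would give 2 = [F_{179^2}:F_179] dividing [F_{179^35}:F_179] = 35, contradiction.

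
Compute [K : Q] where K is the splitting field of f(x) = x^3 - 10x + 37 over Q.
[K : Q] = 6

By the rational root test, any rational root of the monic integer polynomial f(x) = x^3 - 10x + 37 must be an integer dividing the constant term 37, i.e. one of ±{1, 37}. Evaluating: f(1) = 28, f(-1) = 46, f(37) = 50320, f(-37) = -50246; none is 0, so f has no rational root and is therefore irreducible over Q (a cubic with no linear factor over a field is irreducible). For an irreducible cubic, the Galois group is A_3 or S_3 according as the discriminant disc(f) = -4a^3 - 27b^2 = -4·(-10)^3 - 27·(37)^2 = -32963 is or is not a square in Q. Here disc(f) = -32963 is not a perfect square in Q, so the Galois group of f over Q is not contained in A_3 and must be all of S_3. The splitting field has degree |S_3| = 6 over Q, so [K : Q] = 6.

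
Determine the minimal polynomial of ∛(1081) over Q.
m_α(x) = x^3 - 1081

α satisfies α^3 = 1081, so x^3 - 1081 annihilates α. By the rational root test, a rational root p/q (in lowest terms) of x^3 - 1081 would satisfy p^3 = 1081 q^3, forcing q = 1 and p^3 = 1081; but 1081 is not a perfect cube, contradiction. A monic cubic over Q with no rational root is irreducible (any nontrivial factorization would include a linear factor). Hence x^3 - 1081 is the minimal polynomial of α, and in particular [Q(α):Q] = 3.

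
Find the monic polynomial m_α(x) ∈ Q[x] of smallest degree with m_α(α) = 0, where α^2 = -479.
m_α(x) = x^2 + 479

α satisfies α^2 + 479 = 0, so x^2 + 479 annihilates α. Since d = -479 is squarefree and ≠ 1, it is not a perfect square in Q, so x^2 + 479 has no rational root and is therefore irreducible over Q (a degree-2 polynomial over a field is irreducible iff it has no root). Hence m_α(x) = x^2 + 479.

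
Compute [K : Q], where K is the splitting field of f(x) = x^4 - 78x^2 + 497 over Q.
[K : Q] = 4

Solving the quadratic in x^2: x^2 = (78 ± √(78^2 - 4·497))/2 = (78 ± √4096)/2 = (78 ± 64)/2, giving x^2 = 71 or x^2 = 7. So f(x) = (x^2 - 71)(x^2 - 7) and the roots of f are ±√71, ±√7. Hence the splitting field is K = Q(√71, √7). Since 71 and 7 are distinct squarefree integers > 1, their product 497 is not a perfect square, so √7 ∉ Q(√71). By the tower law [K:Q] = [Q(√71,√7):Q(√71)] · [Q(√71):Q] = 2 · 2 = 4.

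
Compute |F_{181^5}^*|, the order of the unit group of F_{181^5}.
|F_{181^5}^*| = 194264244900

F_{181^5} has 181^5 = 194264244901 elements; its multiplicative group consists of all nonzero elements, so |F_{181^5}^*| = 194264244901 - 1 = 194264244900. (It is cyclic since any finite subgroup of the multiplicative group of a field is cyclic.)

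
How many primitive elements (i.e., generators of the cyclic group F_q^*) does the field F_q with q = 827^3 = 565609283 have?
There are φ(565609282) = 238295088 primitive elements

F_q^* is cyclic of order q - 1 = 565609282. A cyclic group of order m has exactly φ(m) generators. Here m = 565609282 = 2 · 7 · 59 · 684757, so the number of primitive elements is φ(565609282) = 238295088.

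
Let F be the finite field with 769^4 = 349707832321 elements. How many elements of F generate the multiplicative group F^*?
There are φ(349707832320) = 68388126720 primitive elements

F_q^* is cyclic of order q - 1 = 349707832320. A cyclic group of order m has exactly φ(m) generators. Here m = 349707832320 = 2^10 · 3 · 5 · 7 · 11 · 17 · 17393, so the number of primitive elements is φ(349707832320) = 68388126720.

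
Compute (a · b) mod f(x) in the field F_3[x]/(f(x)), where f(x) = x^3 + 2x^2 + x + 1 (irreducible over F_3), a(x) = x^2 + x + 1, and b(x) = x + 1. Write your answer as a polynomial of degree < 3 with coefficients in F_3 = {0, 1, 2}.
a · b ≡ x (mod f(x))

Multiply in F_3[x]: a(x)·b(x) = (x^2 + x + 1)·(x + 1) = x^3 + 2x^2 + 2x + 1. This has degree ≥ 3, so divide by f(x) over F_3: x^3 + 2x^2 + 2x + 1 = (1)·(x^3 + 2x^2 + x + 1) + (x). Hence a·b ≡ x (mod f). (F_3[x]/(f) is a field with 3^3 = 27 elements since f is irreducible of degree 3.)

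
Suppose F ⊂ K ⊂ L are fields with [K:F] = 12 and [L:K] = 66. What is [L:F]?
[L:F] = 792

The tower law says that for any tower of field extensions F ⊂ K ⊂ L with finite degrees, [L:F] = [L:K] · [K:F]. Here this gives [L:F] = 66 · 12 = 792.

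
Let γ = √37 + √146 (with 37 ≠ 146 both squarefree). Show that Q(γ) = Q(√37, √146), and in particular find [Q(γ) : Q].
[Q(γ) : Q] = 4 (equivalently, Q(γ) = Q(√37, √146))

Obviously Q(γ) ⊆ Q(√37, √146), and [Q(√37, √146):Q] = 4 (since 37, 146 are distinct squarefree integers > 1 with 5402 not a perfect square). To show equality we compute the minimal polynomial of γ. From γ = √37 + √146: γ^2 = 37 + 2√(5402) + 146 = 183 + 2√(5402), so γ^2 - 183 = 2√(5402); squaring, (γ^2 - 183)^2 = 4·5402, i.e. γ^4 - 366γ^2 + 33489 - 21608 = 0, i.e. γ^4 - 366γ^2 + 11881 = 0. So γ is a root of x^4 - 366x^2 + 11881. This polynomial is irreducible over Q: it has no rational root (each ±√37 ± √146 is irrational), and any factorization into two quadratics over Q would force √(5402) ∈ Q (pairing opposite roots) or √37, √146 ∈ Q (other pairings), all impossible. Hence [Q(γ):Q] = 4 = [Q(√37, √146):Q], so Q(γ) = Q(√37, √146).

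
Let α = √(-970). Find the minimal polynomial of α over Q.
m_α(x) = x^2 + 970

α satisfies α^2 + 970 = 0, so x^2 + 970 annihilates α. Since d = -970 is squarefree and ≠ 1, it is not a perfect square in Q, so x^2 + 970 has no rational root and is therefore irreducible over Q (a degree-2 polynomial over a field is irreducible iff it has no root). Hence m_α(x) = x^2 + 970.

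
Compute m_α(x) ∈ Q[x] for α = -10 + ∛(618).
m_α(x) = x^3 + 30x^2 + 300x + 382

Set β = α + 10 = ∛(618), so β^3 = 618. Then (α + 10)^3 - 618 = 0, i.e. α is a root of g(x) = (x + 10)^3 - 618 = x^3 + 30x^2 + 300x + 382. Since g(x) = h(x + 10) where h(x) = x^3 - 618, and h is irreducible over Q (because 618 is not a perfect cube, so h has no rational root, and a monic cubic with no rational root is irreducible), g is also irreducible (irreducibility is preserved under the substitution x → x + 10). Hence m_α(x) = x^3 + 30x^2 + 300x + 382.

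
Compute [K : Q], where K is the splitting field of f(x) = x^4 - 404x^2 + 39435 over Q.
[K : Q] = 4

Solving the quadratic in x^2: x^2 = (404 ± √(404^2 - 4·39435))/2 = (404 ± √5476)/2 = (404 ± 74)/2, giving x^2 = 239 or x^2 = 165. So f(x) = (x^2 - 239)(x^2 - 165) and the roots of f are ±√239, ±√165. Hence the splitting field is K = Q(√239, √165). Since 239 and 165 are distinct squarefree integers > 1, their product 39435 is not a perfect square, so √165 ∉ Q(√239). By the tower law [K:Q] = [Q(√239,√165):Q(√239)] · [Q(√239):Q] = 2 · 2 = 4.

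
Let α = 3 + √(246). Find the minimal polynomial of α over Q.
m_α(x) = x^2 - 6x - 237

From α - 3 = √(246), squaring gives (α - 3)^2 = 246, i.e. α^2 - 6α + 9 = 246, so α^2 - 6α - 237 = 0. The discriminant of x^2 - 6x - 237 is (-6)^2 - 4·(-237) = 36 + 948 = 984, and 4·(246) is not a perfect square in Q since 246 is squarefree and ≠ 1. Hence x^2 - 6x - 237 is irreducible over Q and is the minimal polynomial of α.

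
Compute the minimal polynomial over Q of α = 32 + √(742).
m_α(x) = x^2 - 64x + 282

From α - 32 = √(742), squaring gives (α - 32)^2 = 742, i.e. α^2 - 64α + 1024 = 742, so α^2 - 64α + 282 = 0. The discriminant of x^2 - 64x + 282 is (-64)^2 - 4·(282) = 4096 - 1128 = 2968, and 4·(742) is not a perfect square in Q since 742 is squarefree and ≠ 1. Hence x^2 - 64x + 282 is irreducible over Q and is the minimal polynomial of α.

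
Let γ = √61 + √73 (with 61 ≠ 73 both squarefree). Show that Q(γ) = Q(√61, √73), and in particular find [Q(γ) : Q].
[Q(γ) : Q] = 4 (equivalently, Q(γ) = Q(√61, √73))

Obviously Q(γ) ⊆ Q(√61, √73), and [Q(√61, √73):Q] = 4 (since 61, 73 are distinct squarefree integers > 1 with 4453 not a perfect square). To show equality we compute the minimal polynomial of γ. From γ = √61 + √73: γ^2 = 61 + 2√(4453) + 73 = 134 + 2√(4453), so γ^2 - 134 = 2√(4453); squaring, (γ^2 - 134)^2 = 4·4453, i.e. γ^4 - 268γ^2 + 17956 - 17812 = 0, i.e. γ^4 - 268γ^2 + 144 = 0. So γ is a root of x^4 - 268x^2 + 144. This polynomial is irreducible over Q: it has no rational root (each ±√61 ± √73 is irrational), and any factorization into two quadratics over Q would force √(4453) ∈ Q (pairing opposite roots) or √61, √73 ∈ Q (other pairings), all impossible. Hence [Q(γ):Q] = 4 = [Q(√61, √73):Q], so Q(γ) = Q(√61, √73).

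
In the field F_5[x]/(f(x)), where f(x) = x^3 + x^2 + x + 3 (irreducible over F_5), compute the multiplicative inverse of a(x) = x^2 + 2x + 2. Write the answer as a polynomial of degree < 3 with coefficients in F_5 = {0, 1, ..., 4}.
a(x)^(-1) ≡ 3x^2 + 3x + 2 (mod f(x))

Since f is irreducible over F_5, F_5[x]/(f) is a field and a(x) ≠ 0 has an inverse. Apply the extended Euclidean algorithm to f(x) and a(x) in F_5[x]: f(x) = (x + 4)·a(x) + (x);  a(x) = (x + 2)·(x) + (2). The last nonzero remainder is the constant 2 = gcd(f, a) in F_5. Back-substituting through the division chain expresses 2 = s(x)·a(x) + t(x)·f(x) with s(x) ≡ x^2 + x + 4 (mod f), so (x^2 + x + 4)·a(x) ≡ 2 (mod f). Multiplying by 2^(-1) ≡ 3 in F_5 gives a(x)^(-1) ≡ 3·(x^2 + x + 4) ≡ 3x^2 + 3x + 2 (mod f). Check: (x^2 + 2x + 2)·(3x^2 + 3x + 2) = 3x^4 + 4x^3 + 4x^2 + 4 ≡ 1 (mod x^3 + x^2 + x + 3).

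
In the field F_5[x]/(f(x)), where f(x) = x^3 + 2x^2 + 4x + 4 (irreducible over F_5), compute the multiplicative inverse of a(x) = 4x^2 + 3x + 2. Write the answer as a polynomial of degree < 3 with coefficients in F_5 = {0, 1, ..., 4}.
a(x)^(-1) ≡ 4x^2 + 2x + 4 (mod f(x))

Since f is irreducible over F_5, F_5[x]/(f) is a field and a(x) ≠ 0 has an inverse. Apply the extended Euclidean algorithm to f(x) and a(x) in F_5[x]: f(x) = (4x)·a(x) + (x + 4);  a(x) = (4x + 2)·(x + 4) + (4). The last nonzero remainder is the constant 4 = gcd(f, a) in F_5. Back-substituting through the division chain expresses 4 = s(x)·a(x) + t(x)·f(x) with s(x) ≡ x^2 + 3x + 1 (mod f), so (x^2 + 3x + 1)·a(x) ≡ 4 (mod f). Multiplying by 4^(-1) ≡ 4 in F_5 gives a(x)^(-1) ≡ 4·(x^2 + 3x + 1) ≡ 4x^2 + 2x + 4 (mod f). Check: (4x^2 + 3x + 2)·(4x^2 + 2x + 4) = x^4 + x + 3 ≡ 1 (mod x^3 + 2x^2 + 4x + 4).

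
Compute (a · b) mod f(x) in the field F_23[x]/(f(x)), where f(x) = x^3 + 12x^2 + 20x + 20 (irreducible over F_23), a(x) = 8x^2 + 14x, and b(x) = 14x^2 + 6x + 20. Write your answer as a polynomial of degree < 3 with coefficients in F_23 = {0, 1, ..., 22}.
a · b ≡ 3x^2 + 7x + 12 (mod f(x))

Multiply in F_23[x]: a(x)·b(x) = (8x^2 + 14x)·(14x^2 + 6x + 20) = 20x^4 + 14x^3 + 14x^2 + 4x. This has degree ≥ 3, so divide by f(x) over F_23: 20x^4 + 14x^3 + 14x^2 + 4x = (20x + 4)·(x^3 + 12x^2 + 20x + 20) + (3x^2 + 7x + 12). Hence a·b ≡ 3x^2 + 7x + 12 (mod f). (F_23[x]/(f) is a field with 23^3 = 12167 elements since f is irreducible of degree 3.)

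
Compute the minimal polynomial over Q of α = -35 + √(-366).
m_α(x) = x^2 + 70x + 1591

From α + 35 = √(-366), squaring gives (α + 35)^2 = -366, i.e. α^2 + 70α + 1225 = -366, so α^2 + 70α + 1591 = 0. The discriminant of x^2 + 70x + 1591 is (70)^2 - 4·(1591) = 4900 - 6364 = -1464, and 4·(-366) is not a perfect square in Q since -366 is squarefree and ≠ 1. Hence x^2 + 70x + 1591 is irreducible over Q and is the minimal polynomial of α.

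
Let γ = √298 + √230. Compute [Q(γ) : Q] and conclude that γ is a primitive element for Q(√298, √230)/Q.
[Q(γ) : Q] = 4 (equivalently, Q(γ) = Q(√298, √230))

Obviously Q(γ) ⊆ Q(√298, √230), and [Q(√298, √230):Q] = 4 (since 298, 230 are distinct squarefree integers > 1 with 68540 not a perfect square). To show equality we compute the minimal polynomial of γ. From γ = √298 + √230: γ^2 = 298 + 2√(68540) + 230 = 528 + 2√(68540), so γ^2 - 528 = 2√(68540); squaring, (γ^2 - 528)^2 = 4·68540, i.e. γ^4 - 1056γ^2 + 278784 - 274160 = 0, i.e. γ^4 - 1056γ^2 + 4624 = 0. So γ is a root of x^4 - 1056x^2 + 4624. This polynomial is irreducible over Q: it has no rational root (each ±√298 ± √230 is irrational), and any factorization into two quadratics over Q would force √(68540) ∈ Q (pairing opposite roots) or √298, √230 ∈ Q (other pairings), all impossible. Hence [Q(γ):Q] = 4 = [Q(√298, √230):Q], so Q(γ) = Q(√298, √230).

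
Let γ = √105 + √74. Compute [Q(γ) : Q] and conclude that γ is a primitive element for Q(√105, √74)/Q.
[Q(γ) : Q] = 4 (equivalently, Q(γ) = Q(√105, √74))

Obviously Q(γ) ⊆ Q(√105, √74), and [Q(√105, √74):Q] = 4 (since 105, 74 are distinct squarefree integers > 1 with 7770 not a perfect square). To show equality we compute the minimal polynomial of γ. From γ = √105 + √74: γ^2 = 105 + 2√(7770) + 74 = 179 + 2√(7770), so γ^2 - 179 = 2√(7770); squaring, (γ^2 - 179)^2 = 4·7770, i.e. γ^4 - 358γ^2 + 32041 - 31080 = 0, i.e. γ^4 - 358γ^2 + 961 = 0. So γ is a root of x^4 - 358x^2 + 961. This polynomial is irreducible over Q: it has no rational root (each ±√105 ± √74 is irrational), and any factorization into two quadratics over Q would force √(7770) ∈ Q (pairing opposite roots) or √105, √74 ∈ Q (other pairings), all impossible. Hence [Q(γ):Q] = 4 = [Q(√105, √74):Q], so Q(γ) = Q(√105, √74).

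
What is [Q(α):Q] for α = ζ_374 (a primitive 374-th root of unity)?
[Q(α):Q] = 160

The minimal polynomial of ζ_374 over Q is the 374-th cyclotomic polynomial Φ_374(x), which is irreducible over Q and has degree φ(374) = 160. Hence [Q(α):Q] = φ(374) = 160.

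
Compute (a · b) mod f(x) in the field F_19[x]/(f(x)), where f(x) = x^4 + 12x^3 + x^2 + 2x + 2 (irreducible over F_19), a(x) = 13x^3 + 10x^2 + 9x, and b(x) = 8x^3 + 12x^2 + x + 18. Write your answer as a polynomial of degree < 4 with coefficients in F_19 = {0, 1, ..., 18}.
a · b ≡ 3x^3 + x^2 + 2x + 1 (mod f(x))

Multiply in F_19[x]: a(x)·b(x) = (13x^3 + 10x^2 + 9x)·(8x^3 + 12x^2 + x + 18) = 9x^6 + 8x^5 + 15x^4 + 10x^3 + 18x^2 + 10x. This has degree ≥ 4, so divide by f(x) over F_19: 9x^6 + 8x^5 + 15x^4 + 10x^3 + 18x^2 + 10x = (9x^2 + 14x + 9)·(x^4 + 12x^3 + x^2 + 2x + 2) + (3x^3 + x^2 + 2x + 1). Hence a·b ≡ 3x^3 + x^2 + 2x + 1 (mod f). (F_19[x]/(f) is a field with 19^4 = 130321 elements since f is irreducible of degree 4.)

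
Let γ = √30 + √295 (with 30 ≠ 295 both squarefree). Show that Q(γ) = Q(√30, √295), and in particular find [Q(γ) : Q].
[Q(γ) : Q] = 4 (equivalently, Q(γ) = Q(√30, √295))

Obviously Q(γ) ⊆ Q(√30, √295), and [Q(√30, √295):Q] = 4 (since 30, 295 are distinct squarefree integers > 1 with 8850 not a perfect square). To show equality we compute the minimal polynomial of γ. From γ = √30 + √295: γ^2 = 30 + 2√(8850) + 295 = 325 + 2√(8850), so γ^2 - 325 = 2√(8850); squaring, (γ^2 - 325)^2 = 4·8850, i.e. γ^4 - 650γ^2 + 105625 - 35400 = 0, i.e. γ^4 - 650γ^2 + 70225 = 0. So γ is a root of x^4 - 650x^2 + 70225. This polynomial is irreducible over Q: it has no rational root (each ±√30 ± √295 is irrational), and any factorization into two quadratics over Q would force √(8850) ∈ Q (pairing opposite roots) or √30, √295 ∈ Q (other pairings), all impossible. Hence [Q(γ):Q] = 4 = [Q(√30, √295):Q], so Q(γ) = Q(√30, √295).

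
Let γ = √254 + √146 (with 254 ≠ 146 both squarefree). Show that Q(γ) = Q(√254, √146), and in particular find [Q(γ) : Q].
[Q(γ) : Q] = 4 (equivalently, Q(γ) = Q(√254, √146))

Obviously Q(γ) ⊆ Q(√254, √146), and [Q(√254, √146):Q] = 4 (since 254, 146 are distinct squarefree integers > 1 with 37084 not a perfect square). To show equality we compute the minimal polynomial of γ. From γ = √254 + √146: γ^2 = 254 + 2√(37084) + 146 = 400 + 2√(37084), so γ^2 - 400 = 2√(37084); squaring, (γ^2 - 400)^2 = 4·37084, i.e. γ^4 - 800γ^2 + 160000 - 148336 = 0, i.e. γ^4 - 800γ^2 + 11664 = 0. So γ is a root of x^4 - 800x^2 + 11664. This polynomial is irreducible over Q: it has no rational root (each ±√254 ± √146 is irrational), and any factorization into two quadratics over Q would force √(37084) ∈ Q (pairing opposite roots) or √254, √146 ∈ Q (other pairings), all impossible. Hence [Q(γ):Q] = 4 = [Q(√254, √146):Q], so Q(γ) = Q(√254, √146).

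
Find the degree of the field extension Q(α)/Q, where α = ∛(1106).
[Q(α):Q] = 3

The minimal polynomial of α is x^3 - 1106, irreducible over Q since 1106 is not a perfect cube (so x^3 - 1106 has no rational root). Hence [Q(α):Q] = deg(m_α) = 3.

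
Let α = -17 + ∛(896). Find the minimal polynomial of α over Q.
m_α(x) = x^3 + 51x^2 + 867x + 4017

Set β = α + 17 = ∛(896), so β^3 = 896. Then (α + 17)^3 - 896 = 0, i.e. α is a root of g(x) = (x + 17)^3 - 896 = x^3 + 51x^2 + 867x + 4017. Since g(x) = h(x + 17) where h(x) = x^3 - 896, and h is irreducible over Q (because 896 is not a perfect cube, so h has no rational root, and a monic cubic with no rational root is irreducible), g is also irreducible (irreducibility is preserved under the substitution x → x + 17). Hence m_α(x) = x^3 + 51x^2 + 867x + 4017.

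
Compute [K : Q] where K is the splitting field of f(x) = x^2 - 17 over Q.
[K : Q] = 2

f(x) = x^2 - 17 factors as (x - √17)(x + √17). The splitting field is K = Q(√17). Since 17 is squarefree and > 1, it is not a perfect square, so x^2 - 17 is irreducible over Q and [Q(√17) : Q] = 2. Hence [K : Q] = 2.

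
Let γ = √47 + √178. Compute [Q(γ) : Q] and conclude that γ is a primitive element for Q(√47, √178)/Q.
[Q(γ) : Q] = 4 (equivalently, Q(γ) = Q(√47, √178))

Obviously Q(γ) ⊆ Q(√47, √178), and [Q(√47, √178):Q] = 4 (since 47, 178 are distinct squarefree integers > 1 with 8366 not a perfect square). To show equality we compute the minimal polynomial of γ. From γ = √47 + √178: γ^2 = 47 + 2√(8366) + 178 = 225 + 2√(8366), so γ^2 - 225 = 2√(8366); squaring, (γ^2 - 225)^2 = 4·8366, i.e. γ^4 - 450γ^2 + 50625 - 33464 = 0, i.e. γ^4 - 450γ^2 + 17161 = 0. So γ is a root of x^4 - 450x^2 + 17161. This polynomial is irreducible over Q: it has no rational root (each ±√47 ± √178 is irrational), and any factorization into two quadratics over Q would force √(8366) ∈ Q (pairing opposite roots) or √47, √178 ∈ Q (other pairings), all impossible. Hence [Q(γ):Q] = 4 = [Q(√47, √178):Q], so Q(γ) = Q(√47, √178).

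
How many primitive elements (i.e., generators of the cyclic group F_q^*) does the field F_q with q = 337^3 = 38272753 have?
There are φ(38272752) = 10668672 primitive elements

F_q^* is cyclic of order q - 1 = 38272752. A cyclic group of order m has exactly φ(m) generators. Here m = 38272752 = 2^4 · 3^2 · 7 · 43 · 883, so the number of primitive elements is φ(38272752) = 10668672.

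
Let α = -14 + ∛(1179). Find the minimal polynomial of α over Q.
m_α(x) = x^3 + 42x^2 + 588x + 1565

Set β = α + 14 = ∛(1179), so β^3 = 1179. Then (α + 14)^3 - 1179 = 0, i.e. α is a root of g(x) = (x + 14)^3 - 1179 = x^3 + 42x^2 + 588x + 1565. Since g(x) = h(x + 14) where h(x) = x^3 - 1179, and h is irreducible over Q (because 1179 is not a perfect cube, so h has no rational root, and a monic cubic with no rational root is irreducible), g is also irreducible (irreducibility is preserved under the substitution x → x + 14). Hence m_α(x) = x^3 + 42x^2 + 588x + 1565.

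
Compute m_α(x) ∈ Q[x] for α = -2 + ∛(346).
m_α(x) = x^3 + 6x^2 + 12x - 338

Set β = α + 2 = ∛(346), so β^3 = 346. Then (α + 2)^3 - 346 = 0, i.e. α is a root of g(x) = (x + 2)^3 - 346 = x^3 + 6x^2 + 12x - 338. Since g(x) = h(x + 2) where h(x) = x^3 - 346, and h is irreducible over Q (because 346 is not a perfect cube, so h has no rational root, and a monic cubic with no rational root is irreducible), g is also irreducible (irreducibility is preserved under the substitution x → x + 2). Hence m_α(x) = x^3 + 6x^2 + 12x - 338.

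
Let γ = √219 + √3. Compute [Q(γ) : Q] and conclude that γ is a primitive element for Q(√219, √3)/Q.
[Q(γ) : Q] = 4 (equivalently, Q(γ) = Q(√219, √3))

Obviously Q(γ) ⊆ Q(√219, √3), and [Q(√219, √3):Q] = 4 (since 219, 3 are distinct squarefree integers > 1 with 657 not a perfect square). To show equality we compute the minimal polynomial of γ. From γ = √219 + √3: γ^2 = 219 + 2√(657) + 3 = 222 + 2√(657), so γ^2 - 222 = 2√(657); squaring, (γ^2 - 222)^2 = 4·657, i.e. γ^4 - 444γ^2 + 49284 - 2628 = 0, i.e. γ^4 - 444γ^2 + 46656 = 0. So γ is a root of x^4 - 444x^2 + 46656. This polynomial is irreducible over Q: it has no rational root (each ±√219 ± √3 is irrational), and any factorization into two quadratics over Q would force √(657) ∈ Q (pairing opposite roots) or √219, √3 ∈ Q (other pairings), all impossible. Hence [Q(γ):Q] = 4 = [Q(√219, √3):Q], so Q(γ) = Q(√219, √3).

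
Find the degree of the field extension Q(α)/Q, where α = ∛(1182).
[Q(α):Q] = 3

The minimal polynomial of α is x^3 - 1182, irreducible over Q since 1182 is not a perfect cube (so x^3 - 1182 has no rational root). Hence [Q(α):Q] = deg(m_α) = 3.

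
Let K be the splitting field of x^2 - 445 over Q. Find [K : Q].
[K : Q] = 2

f(x) = x^2 - 445 factors as (x - √445)(x + √445). The splitting field is K = Q(√445). Since 445 is squarefree and > 1, it is not a perfect square, so x^2 - 445 is irreducible over Q and [Q(√445) : Q] = 2. Hence [K : Q] = 2.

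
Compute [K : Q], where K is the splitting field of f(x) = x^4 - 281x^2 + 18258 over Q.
[K : Q] = 4

Solving the quadratic in x^2: x^2 = (281 ± √(281^2 - 4·18258))/2 = (281 ± √5929)/2 = (281 ± 77)/2, giving x^2 = 102 or x^2 = 179. So f(x) = (x^2 - 102)(x^2 - 179) and the roots of f are ±√102, ±√179. Hence the splitting field is K = Q(√102, √179). Since 102 and 179 are distinct squarefree integers > 1, their product 18258 is not a perfect square, so √179 ∉ Q(√102). By the tower law [K:Q] = [Q(√102,√179):Q(√102)] · [Q(√102):Q] = 2 · 2 = 4.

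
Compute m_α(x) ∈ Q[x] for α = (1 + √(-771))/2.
m_α(x) = x^2 - x + 193

From 2α - 1 = √(-771), squaring gives (2α - 1)^2 = -771, i.e. 4α^2 - 4α + 1 = -771, so α^2 - α + (1 + 771)/4 = 0. Since -771 ≡ 1 (mod 4), (1 + 771)/4 = 193 ∈ Z. The polynomial x^2 - x + 193 has discriminant 1 - 4·(193) = -771, which is not a perfect square in Q (d = -771 is squarefree and ≠ 1), so x^2 - x + 193 is irreducible over Q. It is the minimal polynomial of α.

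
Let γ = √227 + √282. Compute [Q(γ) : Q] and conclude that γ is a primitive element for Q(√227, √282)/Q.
[Q(γ) : Q] = 4 (equivalently, Q(γ) = Q(√227, √282))

Obviously Q(γ) ⊆ Q(√227, √282), and [Q(√227, √282):Q] = 4 (since 227, 282 are distinct squarefree integers > 1 with 64014 not a perfect square). To show equality we compute the minimal polynomial of γ. From γ = √227 + √282: γ^2 = 227 + 2√(64014) + 282 = 509 + 2√(64014), so γ^2 - 509 = 2√(64014); squaring, (γ^2 - 509)^2 = 4·64014, i.e. γ^4 - 1018γ^2 + 259081 - 256056 = 0, i.e. γ^4 - 1018γ^2 + 3025 = 0. So γ is a root of x^4 - 1018x^2 + 3025. This polynomial is irreducible over Q: it has no rational root (each ±√227 ± √282 is irrational), and any factorization into two quadratics over Q would force √(64014) ∈ Q (pairing opposite roots) or √227, √282 ∈ Q (other pairings), all impossible. Hence [Q(γ):Q] = 4 = [Q(√227, √282):Q], so Q(γ) = Q(√227, √282).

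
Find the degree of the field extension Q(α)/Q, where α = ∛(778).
[Q(α):Q] = 3

The minimal polynomial of α is x^3 - 778, irreducible over Q since 778 is not a perfect cube (so x^3 - 778 has no rational root). Hence [Q(α):Q] = deg(m_α) = 3.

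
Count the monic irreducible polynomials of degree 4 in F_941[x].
There are 196018928970 monic irreducible polynomials of degree 4 over F_941

Each element of F_{941^4} that lies in no proper subfield is a root of exactly one monic irreducible of degree 4 over F_941, and each such polynomial has 4 distinct roots in F_{941^4}. By Möbius inversion the count is N_941(4) = (1/4) Σ_{d|4} μ(4/d) · 941^d = (1/4)(μ(4)·941^1 + μ(2)·941^2 + μ(1)·941^4) = 784075715880/4 = 196018928970.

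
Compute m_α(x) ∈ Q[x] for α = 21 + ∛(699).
m_α(x) = x^3 - 63x^2 + 1323x - 9960

Set β = α - 21 = ∛(699), so β^3 = 699. Then (α - 21)^3 - 699 = 0, i.e. α is a root of g(x) = (x - 21)^3 - 699 = x^3 - 63x^2 + 1323x - 9960. Since g(x) = h(x - 21) where h(x) = x^3 - 699, and h is irreducible over Q (because 699 is not a perfect cube, so h has no rational root, and a monic cubic with no rational root is irreducible), g is also irreducible (irreducibility is preserved under the substitution x → x - 21). Hence m_α(x) = x^3 - 63x^2 + 1323x - 9960.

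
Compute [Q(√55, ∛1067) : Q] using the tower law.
[Q(√55, ∛1067) : Q] = 6

Let L = Q(√55, ∛1067). Since Q(√55) ⊂ L and [Q(√55):Q] = 2, the tower law gives 2 | [L:Q]. Likewise Q(∛1067) ⊂ L with [Q(∛1067):Q] = 3 (because 1067 is not a perfect cube), so 3 | [L:Q]. As gcd(2,3) = 1, [L:Q] is divisible by 6. Conversely L is generated over Q by √55 and ∛1067, so [L:Q] ≤ 2·3 = 6. Therefore [Q(√55, ∛1067) : Q] = 6.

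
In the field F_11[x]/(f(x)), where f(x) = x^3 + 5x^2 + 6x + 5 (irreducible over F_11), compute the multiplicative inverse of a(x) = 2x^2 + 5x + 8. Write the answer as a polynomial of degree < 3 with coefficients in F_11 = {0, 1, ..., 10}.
a(x)^(-1) ≡ 5x^2 + x + 5 (mod f(x))

Since f is irreducible over F_11, F_11[x]/(f) is a field and a(x) ≠ 0 has an inverse. Apply the extended Euclidean algorithm to f(x) and a(x) in F_11[x]: f(x) = (6x + 4)·a(x) + (4x + 6);  a(x) = (6x + 6)·(4x + 6) + (5). The last nonzero remainder is the constant 5 = gcd(f, a) in F_11. Back-substituting through the division chain expresses 5 = s(x)·a(x) + t(x)·f(x) with s(x) ≡ 3x^2 + 5x + 3 (mod f), so (3x^2 + 5x + 3)·a(x) ≡ 5 (mod f). Multiplying by 5^(-1) ≡ 9 in F_11 gives a(x)^(-1) ≡ 9·(3x^2 + 5x + 3) ≡ 5x^2 + x + 5 (mod f). Check: (2x^2 + 5x + 8)·(5x^2 + x + 5) = 10x^4 + 5x^3 + 7 ≡ 1 (mod x^3 + 5x^2 + 6x + 5).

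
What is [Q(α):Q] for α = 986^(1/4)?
[Q(α):Q] = 4

α is a root of x^4 - 986. By Eisenstein's criterion at the prime p = 2 (which divides the constant term 986 but p^2 = 4 does not, since 986 is squarefree), x^4 - 986 is irreducible over Q. Hence [Q(α):Q] = 4.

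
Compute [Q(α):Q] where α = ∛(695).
[Q(α):Q] = 3

The minimal polynomial of α is x^3 - 695, irreducible over Q since 695 is not a perfect cube (so x^3 - 695 has no rational root). Hence [Q(α):Q] = deg(m_α) = 3.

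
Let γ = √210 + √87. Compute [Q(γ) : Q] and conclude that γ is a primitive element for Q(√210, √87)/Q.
[Q(γ) : Q] = 4 (equivalently, Q(γ) = Q(√210, √87))

Obviously Q(γ) ⊆ Q(√210, √87), and [Q(√210, √87):Q] = 4 (since 210, 87 are distinct squarefree integers > 1 with 18270 not a perfect square). To show equality we compute the minimal polynomial of γ. From γ = √210 + √87: γ^2 = 210 + 2√(18270) + 87 = 297 + 2√(18270), so γ^2 - 297 = 2√(18270); squaring, (γ^2 - 297)^2 = 4·18270, i.e. γ^4 - 594γ^2 + 88209 - 73080 = 0, i.e. γ^4 - 594γ^2 + 15129 = 0. So γ is a root of x^4 - 594x^2 + 15129. This polynomial is irreducible over Q: it has no rational root (each ±√210 ± √87 is irrational), and any factorization into two quadratics over Q would force √(18270) ∈ Q (pairing opposite roots) or √210, √87 ∈ Q (other pairings), all impossible. Hence [Q(γ):Q] = 4 = [Q(√210, √87):Q], so Q(γ) = Q(√210, √87).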